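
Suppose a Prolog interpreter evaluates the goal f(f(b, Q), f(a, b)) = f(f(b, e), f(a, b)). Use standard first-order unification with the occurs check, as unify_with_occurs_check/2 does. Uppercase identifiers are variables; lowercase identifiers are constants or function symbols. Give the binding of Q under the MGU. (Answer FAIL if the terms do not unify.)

Decompose f/2: f(b, Q) = f(b, e),  f(a, b) = f(a, b).
Decompose f/2: b = b,  Q = e.
Delete trivial equation b = b.
Bind Q := e; no other remaining equation mentions Q.
Delete trivial equation f(a, b) = f(a, b).
MGU = { Q ↦ e }, so Q ↦ e.

e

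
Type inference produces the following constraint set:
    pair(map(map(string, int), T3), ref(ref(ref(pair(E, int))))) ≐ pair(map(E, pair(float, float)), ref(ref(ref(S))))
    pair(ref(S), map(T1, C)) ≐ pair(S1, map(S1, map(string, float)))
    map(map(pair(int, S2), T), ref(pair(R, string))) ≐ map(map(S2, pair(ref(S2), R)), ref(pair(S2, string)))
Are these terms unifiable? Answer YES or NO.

NO

Decompose pair/2: map(map(string, int), T3) ≐ map(E, pair(float, float)),  ref(ref(ref(pair(E, int)))) ≐ ref(ref(ref(S))).
Decompose map/2: map(string, int) ≐ E,  T3 ≐ pair(float, float).
Bind E := map(string, int); substituting into the one remaining equation that mentions E gives: ref(ref(ref(pair(map(string, int), int)))) ≐ ref(ref(ref(S))).
Bind T3 := pair(float, float); no other remaining equation mentions T3.
Decompose ref/1: ref(ref(pair(map(string, int), int))) ≐ ref(ref(S)).
Decompose ref/1: ref(pair(map(string, int), int)) ≐ ref(S).
Decompose ref/1: pair(map(string, int), int) ≐ S.
Bind S := pair(map(string, int), int); substituting into the one remaining equation that mentions S gives: pair(ref(pair(map(string, int), int)), map(T1, C)) ≐ pair(S1, map(S1, map(string, float))).
Decompose pair/2: ref(pair(map(string, int), int)) ≐ S1,  map(T1, C) ≐ map(S1, map(string, float)).
Bind S1 := ref(pair(map(string, int), int)); substituting into the one remaining equation that mentions S1 gives: map(T1, C) ≐ map(ref(pair(map(string, int), int)), map(string, float)).
Decompose map/2: T1 ≐ ref(pair(map(string, int), int)),  C ≐ map(string, float).
Bind T1 := ref(pair(map(string, int), int)); no other remaining equation mentions T1.
Bind C := map(string, float); no other remaining equation mentions C.
Decompose map/2: map(pair(int, S2), T) ≐ map(S2, pair(ref(S2), R)),  ref(pair(R, string)) ≐ ref(pair(S2, string)).
Decompose map/2: pair(int, S2) ≐ S2,  T ≐ pair(ref(S2), R).
Occurs check fails: S2 occurs in pair(int, S2); the equation S2 ≐ pair(int, S2) has no finite solution.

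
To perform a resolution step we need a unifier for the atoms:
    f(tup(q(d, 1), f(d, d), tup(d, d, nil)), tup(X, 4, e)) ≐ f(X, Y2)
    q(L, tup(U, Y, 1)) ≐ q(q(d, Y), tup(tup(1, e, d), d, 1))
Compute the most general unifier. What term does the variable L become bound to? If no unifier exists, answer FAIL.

Decompose f/2: tup(q(d, 1), f(d, d), tup(d, d, nil)) ≐ X,  tup(X, 4, e) ≐ Y2.
Bind X := tup(q(d, 1), f(d, d), tup(d, d, nil)); substituting into the one remaining equation that mentions X gives: tup(tup(q(d, 1), f(d, d), tup(d, d, nil)), 4, e) ≐ Y2.
Bind Y2 := tup(tup(q(d, 1), f(d, d), tup(d, d, nil)), 4, e); no other remaining equation mentions Y2.
Decompose q/2: L ≐ q(d, Y),  tup(U, Y, 1) ≐ tup(tup(1, e, d), d, 1).
Bind L := q(d, Y); no other remaining equation mentions L.
Decompose tup/3: U ≐ tup(1, e, d),  Y ≐ d,  1 ≐ 1.
Bind U := tup(1, e, d); no other remaining equation mentions U.
Bind Y := d; no other remaining equation mentions Y. Substituting into the earlier binding gives L := q(d, d).
Delete trivial equation 1 ≐ 1.
MGU = { X -> tup(q(d, 1), f(d, d), tup(d, d, nil)), Y2 -> tup(tup(q(d, 1), f(d, d), tup(d, d, nil)), 4, e), L -> q(d, d), U -> tup(1, e, d), Y -> d }, so L -> q(d, d).

q(d, d)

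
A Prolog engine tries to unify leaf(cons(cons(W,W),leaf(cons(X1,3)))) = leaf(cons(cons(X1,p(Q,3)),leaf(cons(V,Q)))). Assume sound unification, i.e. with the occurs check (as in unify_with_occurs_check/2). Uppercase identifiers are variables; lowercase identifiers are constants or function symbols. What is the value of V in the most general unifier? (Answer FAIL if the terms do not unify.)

p(3,3)

Decompose leaf/1: cons(cons(W,W),leaf(cons(X1,3))) = cons(cons(X1,p(Q,3)),leaf(cons(V,Q))).
Decompose cons/2: cons(W,W) = cons(X1,p(Q,3)),  leaf(cons(X1,3)) = leaf(cons(V,Q)).
Decompose cons/2: W = X1,  W = p(Q,3).
Bind W := X1; substituting into the one remaining equation that mentions W gives: X1 = p(Q,3).
Bind X1 := p(Q,3); substituting into the remaining equation gives: leaf(cons(p(Q,3),3)) = leaf(cons(V,Q)). Substituting into the earlier binding gives W := p(Q,3).
Decompose leaf/1: cons(p(Q,3),3) = cons(V,Q).
Decompose cons/2: p(Q,3) = V,  3 = Q.
Bind V := p(Q,3); no other remaining equation mentions V.
Bind Q := 3. Substituting into the earlier bindings gives W := p(3,3), X1 := p(3,3), V := p(3,3).
MGU = { W = p(3,3), X1 = p(3,3), V = p(3,3), Q = 3 }, so V = p(3,3).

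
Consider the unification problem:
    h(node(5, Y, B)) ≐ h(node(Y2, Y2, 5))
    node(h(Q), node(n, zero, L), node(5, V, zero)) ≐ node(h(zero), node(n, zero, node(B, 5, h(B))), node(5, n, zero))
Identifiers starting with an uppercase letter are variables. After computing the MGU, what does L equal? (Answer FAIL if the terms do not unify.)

Decompose h/1: node(5, Y, B) ≐ node(Y2, Y2, 5).
Decompose node/3: 5 ≐ Y2,  Y ≐ Y2,  B ≐ 5.
Bind Y2 := 5; substituting into the one remaining equation that mentions Y2 gives: Y ≐ 5.
Bind Y := 5; no other remaining equation mentions Y.
Bind B := 5; substituting into the remaining equation gives: node(h(Q), node(n, zero, L), node(5, V, zero)) ≐ node(h(zero), node(n, zero, node(5, 5, h(5))), node(5, n, zero)).
Decompose node/3: h(Q) ≐ h(zero),  node(n, zero, L) ≐ node(n, zero, node(5, 5, h(5))),  node(5, V, zero) ≐ node(5, n, zero).
Decompose h/1: Q ≐ zero.
Bind Q := zero; no other remaining equation mentions Q.
Decompose node/3: n ≐ n,  zero ≐ zero,  L ≐ node(5, 5, h(5)).
Delete trivial equation n ≐ n.
Delete trivial equation zero ≐ zero.
Bind L := node(5, 5, h(5)); no other remaining equation mentions L.
Decompose node/3: 5 ≐ 5,  V ≐ n,  zero ≐ zero.
Delete trivial equation 5 ≐ 5.
Bind V := n; no other remaining equation mentions V.
Delete trivial equation zero ≐ zero.
MGU = { Y2 -> 5, Y -> 5, B -> 5, Q -> zero, L -> node(5, 5, h(5)), V -> n }, so L -> node(5, 5, h(5)).

node(5, 5, h(5))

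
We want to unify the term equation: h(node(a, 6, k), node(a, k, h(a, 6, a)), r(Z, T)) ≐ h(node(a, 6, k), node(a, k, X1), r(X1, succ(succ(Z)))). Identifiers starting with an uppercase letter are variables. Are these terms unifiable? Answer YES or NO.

YES

Decompose h/3: node(a, 6, k) ≐ node(a, 6, k),  node(a, k, h(a, 6, a)) ≐ node(a, k, X1),  r(Z, T) ≐ r(X1, succ(succ(Z))).
Delete trivial equation node(a, 6, k) ≐ node(a, 6, k).
Decompose node/3: a ≐ a,  k ≐ k,  h(a, 6, a) ≐ X1.
Delete trivial equation a ≐ a.
Delete trivial equation k ≐ k.
Bind X1 := h(a, 6, a); substituting into the remaining equation gives: r(Z, T) ≐ r(h(a, 6, a), succ(succ(Z))).
Decompose r/2: Z ≐ h(a, 6, a),  T ≐ succ(succ(Z)).
Bind Z := h(a, 6, a); substituting into the remaining equation gives: T ≐ succ(succ(h(a, 6, a))).
Bind T := succ(succ(h(a, 6, a))).
No equations remain and no clash or occurs-check failure arose, so a unifier exists.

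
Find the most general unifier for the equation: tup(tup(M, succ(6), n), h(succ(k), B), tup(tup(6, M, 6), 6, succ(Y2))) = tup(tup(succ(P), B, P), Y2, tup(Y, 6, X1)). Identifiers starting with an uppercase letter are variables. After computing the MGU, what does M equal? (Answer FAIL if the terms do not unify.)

Decompose tup/3: tup(M, succ(6), n) = tup(succ(P), B, P),  h(succ(k), B) = Y2,  tup(tup(6, M, 6), 6, succ(Y2)) = tup(Y, 6, X1).
Decompose tup/3: M = succ(P),  succ(6) = B,  n = P.
Bind M := succ(P); substituting into the one remaining equation that mentions M gives: tup(tup(6, succ(P), 6), 6, succ(Y2)) = tup(Y, 6, X1).
Bind B := succ(6); substituting into the one remaining equation that mentions B gives: h(succ(k), succ(6)) = Y2.
Bind P := n; substituting into the one remaining equation that mentions P gives: tup(tup(6, succ(n), 6), 6, succ(Y2)) = tup(Y, 6, X1). Substituting into the earlier binding gives M := succ(n).
Bind Y2 := h(succ(k), succ(6)); substituting into the remaining equation gives: tup(tup(6, succ(n), 6), 6, succ(h(succ(k), succ(6)))) = tup(Y, 6, X1).
Decompose tup/3: tup(6, succ(n), 6) = Y,  6 = 6,  succ(h(succ(k), succ(6))) = X1.
Bind Y := tup(6, succ(n), 6); no other remaining equation mentions Y.
Delete trivial equation 6 = 6.
Bind X1 := succ(h(succ(k), succ(6))).
MGU = { M := succ(n), B := succ(6), P := n, Y2 := h(succ(k), succ(6)), Y := tup(6, succ(n), 6), X1 := succ(h(succ(k), succ(6))) }, so M := succ(n).

succ(n)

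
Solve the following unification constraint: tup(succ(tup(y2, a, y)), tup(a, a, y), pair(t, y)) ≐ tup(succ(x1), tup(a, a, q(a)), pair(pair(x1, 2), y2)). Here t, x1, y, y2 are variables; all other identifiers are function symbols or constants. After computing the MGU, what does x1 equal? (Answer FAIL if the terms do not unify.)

tup(q(a), a, q(a))

Decompose tup/3: succ(tup(y2, a, y)) ≐ succ(x1),  tup(a, a, y) ≐ tup(a, a, q(a)),  pair(t, y) ≐ pair(pair(x1, 2), y2).
Decompose succ/1: tup(y2, a, y) ≐ x1.
Bind x1 := tup(y2, a, y); substituting into the one remaining equation that mentions x1 gives: pair(t, y) ≐ pair(pair(tup(y2, a, y), 2), y2).
Decompose tup/3: a ≐ a,  a ≐ a,  y ≐ q(a).
Delete trivial equation a ≐ a.
Delete trivial equation a ≐ a.
Bind y := q(a); substituting into the remaining equation gives: pair(t, q(a)) ≐ pair(pair(tup(y2, a, q(a)), 2), y2). Substituting into the earlier binding gives x1 := tup(y2, a, q(a)).
Decompose pair/2: t ≐ pair(tup(y2, a, q(a)), 2),  q(a) ≐ y2.
Bind t := pair(tup(y2, a, q(a)), 2); no other remaining equation mentions t.
Bind y2 := q(a). Substituting into the earlier bindings gives x1 := tup(q(a), a, q(a)), t := pair(tup(q(a), a, q(a)), 2).
MGU = { x1 -> tup(q(a), a, q(a)), y -> q(a), t -> pair(tup(q(a), a, q(a)), 2), y2 -> q(a) }, so x1 -> tup(q(a), a, q(a)).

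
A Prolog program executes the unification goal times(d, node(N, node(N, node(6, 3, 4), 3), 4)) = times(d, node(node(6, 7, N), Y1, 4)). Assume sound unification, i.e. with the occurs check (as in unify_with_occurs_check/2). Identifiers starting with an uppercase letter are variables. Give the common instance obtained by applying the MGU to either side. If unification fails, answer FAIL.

FAIL

Decompose times/2: d = d,  node(N, node(N, node(6, 3, 4), 3), 4) = node(node(6, 7, N), Y1, 4).
Delete trivial equation d = d.
Decompose node/3: N = node(6, 7, N),  node(N, node(6, 3, 4), 3) = Y1,  4 = 4.
Occurs check fails: N occurs in node(6, 7, N); the equation N = node(6, 7, N) has no finite solution.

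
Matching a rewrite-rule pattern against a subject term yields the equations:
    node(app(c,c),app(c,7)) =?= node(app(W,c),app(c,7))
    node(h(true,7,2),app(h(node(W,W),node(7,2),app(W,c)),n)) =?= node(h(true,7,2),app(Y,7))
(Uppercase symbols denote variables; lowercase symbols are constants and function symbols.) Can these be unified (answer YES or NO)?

NO

Decompose node/2: app(c,c) =?= app(W,c),  app(c,7) =?= app(c,7).
Decompose app/2: c =?= W,  c =?= c.
Bind W := c; substituting into the one remaining equation that mentions W gives: node(h(true,7,2),app(h(node(c,c),node(7,2),app(c,c)),n)) =?= node(h(true,7,2),app(Y,7)).
Delete trivial equation c =?= c.
Delete trivial equation app(c,7) =?= app(c,7).
Decompose node/2: h(true,7,2) =?= h(true,7,2),  app(h(node(c,c),node(7,2),app(c,c)),n) =?= app(Y,7).
Delete trivial equation h(true,7,2) =?= h(true,7,2).
Decompose app/2: h(node(c,c),node(7,2),app(c,c)) =?= Y,  n =?= 7.
Bind Y := h(node(c,c),node(7,2),app(c,c)); no other remaining equation mentions Y.
Clash: constants n and 7 differ; no unifier exists.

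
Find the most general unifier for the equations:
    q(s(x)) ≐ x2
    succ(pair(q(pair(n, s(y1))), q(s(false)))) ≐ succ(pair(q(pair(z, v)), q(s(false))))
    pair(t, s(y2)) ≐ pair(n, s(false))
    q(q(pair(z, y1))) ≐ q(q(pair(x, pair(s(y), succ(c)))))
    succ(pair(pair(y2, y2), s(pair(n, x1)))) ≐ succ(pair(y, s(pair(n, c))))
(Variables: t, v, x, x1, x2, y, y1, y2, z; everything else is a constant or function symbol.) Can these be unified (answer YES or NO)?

YES

Bind x2 := q(s(x)); no other remaining equation mentions x2.
Decompose succ/1: pair(q(pair(n, s(y1))), q(s(false))) ≐ pair(q(pair(z, v)), q(s(false))).
Decompose pair/2: q(pair(n, s(y1))) ≐ q(pair(z, v)),  q(s(false)) ≐ q(s(false)).
Decompose q/1: pair(n, s(y1)) ≐ pair(z, v).
Decompose pair/2: n ≐ z,  s(y1) ≐ v.
Bind z := n; substituting into the one remaining equation that mentions z gives: q(q(pair(n, y1))) ≐ q(q(pair(x, pair(s(y), succ(c))))).
Bind v := s(y1); no other remaining equation mentions v.
Delete trivial equation q(s(false)) ≐ q(s(false)).
Decompose pair/2: t ≐ n,  s(y2) ≐ s(false).
Bind t := n; no other remaining equation mentions t.
Decompose s/1: y2 ≐ false.
Bind y2 := false; substituting into the one remaining equation that mentions y2 gives: succ(pair(pair(false, false), s(pair(n, x1)))) ≐ succ(pair(y, s(pair(n, c)))).
Decompose q/1: q(pair(n, y1)) ≐ q(pair(x, pair(s(y), succ(c)))).
Decompose q/1: pair(n, y1) ≐ pair(x, pair(s(y), succ(c))).
Decompose pair/2: n ≐ x,  y1 ≐ pair(s(y), succ(c)).
Bind x := n; no other remaining equation mentions x. Substituting into the earlier binding gives x2 := q(s(n)).
Bind y1 := pair(s(y), succ(c)); no other remaining equation mentions y1. Substituting into the earlier binding gives v := s(pair(s(y), succ(c))).
Decompose succ/1: pair(pair(false, false), s(pair(n, x1))) ≐ pair(y, s(pair(n, c))).
Decompose pair/2: pair(false, false) ≐ y,  s(pair(n, x1)) ≐ s(pair(n, c)).
Bind y := pair(false, false); no other remaining equation mentions y. Substituting into the earlier bindings gives v := s(pair(s(pair(false, false)), succ(c))), y1 := pair(s(pair(false, false)), succ(c)).
Decompose s/1: pair(n, x1) ≐ pair(n, c).
Decompose pair/2: n ≐ n,  x1 ≐ c.
Delete trivial equation n ≐ n.
Bind x1 := c.
No equations remain and no clash or occurs-check failure arose, so a unifier exists.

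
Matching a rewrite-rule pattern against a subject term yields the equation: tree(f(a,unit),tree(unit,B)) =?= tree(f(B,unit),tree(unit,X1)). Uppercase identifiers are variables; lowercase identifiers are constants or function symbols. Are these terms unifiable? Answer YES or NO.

Decompose tree/2: f(a,unit) =?= f(B,unit),  tree(unit,B) =?= tree(unit,X1).
Decompose f/2: a =?= B,  unit =?= unit.
Bind B := a; substituting into the one remaining equation that mentions B gives: tree(unit,a) =?= tree(unit,X1).
Delete trivial equation unit =?= unit.
Decompose tree/2: unit =?= unit,  a =?= X1.
Delete trivial equation unit =?= unit.
Bind X1 := a.
No equations remain and no clash or occurs-check failure arose, so a unifier exists.

YES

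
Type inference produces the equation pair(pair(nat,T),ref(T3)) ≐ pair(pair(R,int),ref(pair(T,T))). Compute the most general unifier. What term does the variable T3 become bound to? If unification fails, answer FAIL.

pair(int,int)

Decompose pair/2: pair(nat,T) ≐ pair(R,int),  ref(T3) ≐ ref(pair(T,T)).
Decompose pair/2: nat ≐ R,  T ≐ int.
Bind R := nat; no other remaining equation mentions R.
Bind T := int; substituting into the remaining equation gives: ref(T3) ≐ ref(pair(int,int)).
Decompose ref/1: T3 ≐ pair(int,int).
Bind T3 := pair(int,int).
MGU = { R := nat, T := int, T3 := pair(int,int) }, so T3 := pair(int,int).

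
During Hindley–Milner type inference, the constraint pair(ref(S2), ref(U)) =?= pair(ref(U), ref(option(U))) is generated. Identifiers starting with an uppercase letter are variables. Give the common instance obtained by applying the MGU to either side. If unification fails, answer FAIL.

Decompose pair/2: ref(S2) =?= ref(U),  ref(U) =?= ref(option(U)).
Decompose ref/1: S2 =?= U.
Bind S2 := U; no other remaining equation mentions S2.
Decompose ref/1: U =?= option(U).
Occurs check fails: U occurs in option(U); the equation U =?= option(U) has no finite solution.

FAIL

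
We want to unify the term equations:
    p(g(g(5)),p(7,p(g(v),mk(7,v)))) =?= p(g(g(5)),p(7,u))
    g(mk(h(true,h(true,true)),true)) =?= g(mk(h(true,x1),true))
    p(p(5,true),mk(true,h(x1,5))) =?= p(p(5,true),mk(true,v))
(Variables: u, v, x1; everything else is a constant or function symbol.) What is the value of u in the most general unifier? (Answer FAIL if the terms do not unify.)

p(g(h(h(true,true),5)),mk(7,h(h(true,true),5)))

Decompose p/2: g(g(5)) =?= g(g(5)),  p(7,p(g(v),mk(7,v))) =?= p(7,u).
Delete trivial equation g(g(5)) =?= g(g(5)).
Decompose p/2: 7 =?= 7,  p(g(v),mk(7,v)) =?= u.
Delete trivial equation 7 =?= 7.
Bind u := p(g(v),mk(7,v)); no other remaining equation mentions u.
Decompose g/1: mk(h(true,h(true,true)),true) =?= mk(h(true,x1),true).
Decompose mk/2: h(true,h(true,true)) =?= h(true,x1),  true =?= true.
Decompose h/2: true =?= true,  h(true,true) =?= x1.
Delete trivial equation true =?= true.
Bind x1 := h(true,true); substituting into the one remaining equation that mentions x1 gives: p(p(5,true),mk(true,h(h(true,true),5))) =?= p(p(5,true),mk(true,v)).
Delete trivial equation true =?= true.
Decompose p/2: p(5,true) =?= p(5,true),  mk(true,h(h(true,true),5)) =?= mk(true,v).
Delete trivial equation p(5,true) =?= p(5,true).
Decompose mk/2: true =?= true,  h(h(true,true),5) =?= v.
Delete trivial equation true =?= true.
Bind v := h(h(true,true),5). Substituting into the earlier binding gives u := p(g(h(h(true,true),5)),mk(7,h(h(true,true),5))).
MGU = { u ↦ p(g(h(h(true,true),5)),mk(7,h(h(true,true),5))), x1 ↦ h(true,true), v ↦ h(h(true,true),5) }, so u ↦ p(g(h(h(true,true),5)),mk(7,h(h(true,true),5))).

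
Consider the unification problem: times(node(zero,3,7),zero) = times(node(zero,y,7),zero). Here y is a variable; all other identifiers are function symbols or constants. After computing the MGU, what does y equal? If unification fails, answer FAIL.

3

Decompose times/2: node(zero,3,7) = node(zero,y,7),  zero = zero.
Decompose node/3: zero = zero,  3 = y,  7 = 7.
Delete trivial equation zero = zero.
Bind y := 3; no other remaining equation mentions y.
Delete trivial equation 7 = 7.
Delete trivial equation zero = zero.
MGU = { y ↦ 3 }, so y ↦ 3.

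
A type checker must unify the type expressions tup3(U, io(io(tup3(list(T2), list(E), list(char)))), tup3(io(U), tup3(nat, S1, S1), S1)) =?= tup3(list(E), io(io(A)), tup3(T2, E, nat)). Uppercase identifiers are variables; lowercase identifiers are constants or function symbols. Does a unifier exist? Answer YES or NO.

Decompose tup3/3: U =?= list(E),  io(io(tup3(list(T2), list(E), list(char)))) =?= io(io(A)),  tup3(io(U), tup3(nat, S1, S1), S1) =?= tup3(T2, E, nat).
Bind U := list(E); substituting into the one remaining equation that mentions U gives: tup3(io(list(E)), tup3(nat, S1, S1), S1) =?= tup3(T2, E, nat).
Decompose io/1: io(tup3(list(T2), list(E), list(char))) =?= io(A).
Decompose io/1: tup3(list(T2), list(E), list(char)) =?= A.
Bind A := tup3(list(T2), list(E), list(char)); no other remaining equation mentions A.
Decompose tup3/3: io(list(E)) =?= T2,  tup3(nat, S1, S1) =?= E,  S1 =?= nat.
Bind T2 := io(list(E)); no other remaining equation mentions T2. Substituting into the earlier binding gives A := tup3(list(io(list(E))), list(E), list(char)).
Bind E := tup3(nat, S1, S1); no other remaining equation mentions E. Substituting into the earlier bindings gives U := list(tup3(nat, S1, S1)), A := tup3(list(io(list(tup3(nat, S1, S1)))), list(tup3(nat, S1, S1)), list(char)), T2 := io(list(tup3(nat, S1, S1))).
Bind S1 := nat. Substituting into the earlier bindings gives U := list(tup3(nat, nat, nat)), A := tup3(list(io(list(tup3(nat, nat, nat)))), list(tup3(nat, nat, nat)), list(char)), T2 := io(list(tup3(nat, nat, nat))), E := tup3(nat, nat, nat).
No equations remain and no clash or occurs-check failure arose, so a unifier exists.

YES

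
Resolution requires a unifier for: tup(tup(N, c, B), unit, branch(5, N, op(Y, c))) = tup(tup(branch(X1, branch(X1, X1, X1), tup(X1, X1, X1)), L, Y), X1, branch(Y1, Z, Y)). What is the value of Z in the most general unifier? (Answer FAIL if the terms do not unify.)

FAIL

Decompose tup/3: tup(N, c, B) = tup(branch(X1, branch(X1, X1, X1), tup(X1, X1, X1)), L, Y),  unit = X1,  branch(5, N, op(Y, c)) = branch(Y1, Z, Y).
Decompose tup/3: N = branch(X1, branch(X1, X1, X1), tup(X1, X1, X1)),  c = L,  B = Y.
Bind N := branch(X1, branch(X1, X1, X1), tup(X1, X1, X1)); substituting into the one remaining equation that mentions N gives: branch(5, branch(X1, branch(X1, X1, X1), tup(X1, X1, X1)), op(Y, c)) = branch(Y1, Z, Y).
Bind L := c; no other remaining equation mentions L.
Bind B := Y; no other remaining equation mentions B.
Bind X1 := unit; substituting into the remaining equation gives: branch(5, branch(unit, branch(unit, unit, unit), tup(unit, unit, unit)), op(Y, c)) = branch(Y1, Z, Y). Substituting into the earlier binding gives N := branch(unit, branch(unit, unit, unit), tup(unit, unit, unit)).
Decompose branch/3: 5 = Y1,  branch(unit, branch(unit, unit, unit), tup(unit, unit, unit)) = Z,  op(Y, c) = Y.
Bind Y1 := 5; no other remaining equation mentions Y1.
Bind Z := branch(unit, branch(unit, unit, unit), tup(unit, unit, unit)); no other remaining equation mentions Z.
Occurs check fails: Y occurs in op(Y, c); the equation Y = op(Y, c) has no finite solution.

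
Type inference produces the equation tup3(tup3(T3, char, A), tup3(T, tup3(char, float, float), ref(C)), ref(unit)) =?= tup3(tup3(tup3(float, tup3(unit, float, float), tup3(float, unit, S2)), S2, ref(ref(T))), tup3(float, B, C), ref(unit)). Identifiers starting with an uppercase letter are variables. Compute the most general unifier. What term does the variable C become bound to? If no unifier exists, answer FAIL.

Decompose tup3/3: tup3(T3, char, A) =?= tup3(tup3(float, tup3(unit, float, float), tup3(float, unit, S2)), S2, ref(ref(T))),  tup3(T, tup3(char, float, float), ref(C)) =?= tup3(float, B, C),  ref(unit) =?= ref(unit).
Decompose tup3/3: T3 =?= tup3(float, tup3(unit, float, float), tup3(float, unit, S2)),  char =?= S2,  A =?= ref(ref(T)).
Bind T3 := tup3(float, tup3(unit, float, float), tup3(float, unit, S2)); no other remaining equation mentions T3.
Bind S2 := char; no other remaining equation mentions S2. Substituting into the earlier binding gives T3 := tup3(float, tup3(unit, float, float), tup3(float, unit, char)).
Bind A := ref(ref(T)); no other remaining equation mentions A.
Decompose tup3/3: T =?= float,  tup3(char, float, float) =?= B,  ref(C) =?= C.
Bind T := float; no other remaining equation mentions T. Substituting into the earlier binding gives A := ref(ref(float)).
Bind B := tup3(char, float, float); no other remaining equation mentions B.
Occurs check fails: C occurs in ref(C); the equation C =?= ref(C) has no finite solution.

FAIL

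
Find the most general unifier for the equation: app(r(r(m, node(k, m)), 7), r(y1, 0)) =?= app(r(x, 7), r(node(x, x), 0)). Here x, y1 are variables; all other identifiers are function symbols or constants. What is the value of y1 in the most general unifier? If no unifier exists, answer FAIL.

node(r(m, node(k, m)), r(m, node(k, m)))

Decompose app/2: r(r(m, node(k, m)), 7) =?= r(x, 7),  r(y1, 0) =?= r(node(x, x), 0).
Decompose r/2: r(m, node(k, m)) =?= x,  7 =?= 7.
Bind x := r(m, node(k, m)); substituting into the one remaining equation that mentions x gives: r(y1, 0) =?= r(node(r(m, node(k, m)), r(m, node(k, m))), 0).
Delete trivial equation 7 =?= 7.
Decompose r/2: y1 =?= node(r(m, node(k, m)), r(m, node(k, m))),  0 =?= 0.
Bind y1 := node(r(m, node(k, m)), r(m, node(k, m))); no other remaining equation mentions y1.
Delete trivial equation 0 =?= 0.
MGU = { x ↦ r(m, node(k, m)), y1 ↦ node(r(m, node(k, m)), r(m, node(k, m))) }, so y1 ↦ node(r(m, node(k, m)), r(m, node(k, m))).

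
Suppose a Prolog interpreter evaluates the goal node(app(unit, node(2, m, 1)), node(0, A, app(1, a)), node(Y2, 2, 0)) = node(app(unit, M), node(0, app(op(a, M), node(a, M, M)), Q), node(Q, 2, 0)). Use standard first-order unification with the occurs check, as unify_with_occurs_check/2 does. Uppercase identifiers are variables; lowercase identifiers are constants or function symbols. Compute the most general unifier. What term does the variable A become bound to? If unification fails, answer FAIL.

app(op(a, node(2, m, 1)), node(a, node(2, m, 1), node(2, m, 1)))

Decompose node/3: app(unit, node(2, m, 1)) = app(unit, M),  node(0, A, app(1, a)) = node(0, app(op(a, M), node(a, M, M)), Q),  node(Y2, 2, 0) = node(Q, 2, 0).
Decompose app/2: unit = unit,  node(2, m, 1) = M.
Delete trivial equation unit = unit.
Bind M := node(2, m, 1); substituting into the one remaining equation that mentions M gives: node(0, A, app(1, a)) = node(0, app(op(a, node(2, m, 1)), node(a, node(2, m, 1), node(2, m, 1))), Q).
Decompose node/3: 0 = 0,  A = app(op(a, node(2, m, 1)), node(a, node(2, m, 1), node(2, m, 1))),  app(1, a) = Q.
Delete trivial equation 0 = 0.
Bind A := app(op(a, node(2, m, 1)), node(a, node(2, m, 1), node(2, m, 1))); no other remaining equation mentions A.
Bind Q := app(1, a); substituting into the remaining equation gives: node(Y2, 2, 0) = node(app(1, a), 2, 0).
Decompose node/3: Y2 = app(1, a),  2 = 2,  0 = 0.
Bind Y2 := app(1, a); no other remaining equation mentions Y2.
Delete trivial equation 2 = 2.
Delete trivial equation 0 = 0.
MGU = { M -> node(2, m, 1), A -> app(op(a, node(2, m, 1)), node(a, node(2, m, 1), node(2, m, 1))), Q -> app(1, a), Y2 -> app(1, a) }, so A -> app(op(a, node(2, m, 1)), node(a, node(2, m, 1), node(2, m, 1))).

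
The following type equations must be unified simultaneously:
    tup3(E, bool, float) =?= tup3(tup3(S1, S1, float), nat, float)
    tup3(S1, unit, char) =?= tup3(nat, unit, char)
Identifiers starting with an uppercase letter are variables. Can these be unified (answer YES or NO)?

NO

Decompose tup3/3: E =?= tup3(S1, S1, float),  bool =?= nat,  float =?= float.
Bind E := tup3(S1, S1, float); no other remaining equation mentions E.
Clash: constants bool and nat differ; no unifier exists.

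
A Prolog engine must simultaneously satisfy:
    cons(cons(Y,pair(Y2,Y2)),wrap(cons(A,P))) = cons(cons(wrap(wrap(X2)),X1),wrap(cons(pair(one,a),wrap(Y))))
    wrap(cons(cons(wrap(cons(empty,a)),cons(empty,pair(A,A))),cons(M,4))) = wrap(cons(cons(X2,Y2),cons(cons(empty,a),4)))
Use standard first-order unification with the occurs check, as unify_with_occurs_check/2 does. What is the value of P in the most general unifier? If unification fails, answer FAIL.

Decompose cons/2: cons(Y,pair(Y2,Y2)) = cons(wrap(wrap(X2)),X1),  wrap(cons(A,P)) = wrap(cons(pair(one,a),wrap(Y))).
Decompose cons/2: Y = wrap(wrap(X2)),  pair(Y2,Y2) = X1.
Bind Y := wrap(wrap(X2)); substituting into the one remaining equation that mentions Y gives: wrap(cons(A,P)) = wrap(cons(pair(one,a),wrap(wrap(wrap(X2))))).
Bind X1 := pair(Y2,Y2); no other remaining equation mentions X1.
Decompose wrap/1: cons(A,P) = cons(pair(one,a),wrap(wrap(wrap(X2)))).
Decompose cons/2: A = pair(one,a),  P = wrap(wrap(wrap(X2))).
Bind A := pair(one,a); substituting into the one remaining equation that mentions A gives: wrap(cons(cons(wrap(cons(empty,a)),cons(empty,pair(pair(one,a),pair(one,a)))),cons(M,4))) = wrap(cons(cons(X2,Y2),cons(cons(empty,a),4))).
Bind P := wrap(wrap(wrap(X2))); no other remaining equation mentions P.
Decompose wrap/1: cons(cons(wrap(cons(empty,a)),cons(empty,pair(pair(one,a),pair(one,a)))),cons(M,4)) = cons(cons(X2,Y2),cons(cons(empty,a),4)).
Decompose cons/2: cons(wrap(cons(empty,a)),cons(empty,pair(pair(one,a),pair(one,a)))) = cons(X2,Y2),  cons(M,4) = cons(cons(empty,a),4).
Decompose cons/2: wrap(cons(empty,a)) = X2,  cons(empty,pair(pair(one,a),pair(one,a))) = Y2.
Bind X2 := wrap(cons(empty,a)); no other remaining equation mentions X2. Substituting into the earlier bindings gives Y := wrap(wrap(wrap(cons(empty,a)))), P := wrap(wrap(wrap(wrap(cons(empty,a))))).
Bind Y2 := cons(empty,pair(pair(one,a),pair(one,a))); no other remaining equation mentions Y2. Substituting into the earlier binding gives X1 := pair(cons(empty,pair(pair(one,a),pair(one,a))),cons(empty,pair(pair(one,a),pair(one,a)))).
Decompose cons/2: M = cons(empty,a),  4 = 4.
Bind M := cons(empty,a); no other remaining equation mentions M.
Delete trivial equation 4 = 4.
MGU = { Y ↦ wrap(wrap(wrap(cons(empty,a)))), X1 ↦ pair(cons(empty,pair(pair(one,a),pair(one,a))),cons(empty,pair(pair(one,a),pair(one,a)))), A ↦ pair(one,a), P ↦ wrap(wrap(wrap(wrap(cons(empty,a))))), X2 ↦ wrap(cons(empty,a)), Y2 ↦ cons(empty,pair(pair(one,a),pair(one,a))), M ↦ cons(empty,a) }, so P ↦ wrap(wrap(wrap(wrap(cons(empty,a))))).

wrap(wrap(wrap(wrap(cons(empty,a)))))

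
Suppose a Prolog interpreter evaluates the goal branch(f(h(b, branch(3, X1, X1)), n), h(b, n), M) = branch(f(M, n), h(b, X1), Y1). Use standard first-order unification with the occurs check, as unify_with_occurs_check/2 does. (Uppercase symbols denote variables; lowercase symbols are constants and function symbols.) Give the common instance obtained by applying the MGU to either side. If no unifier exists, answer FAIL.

branch(f(h(b, branch(3, n, n)), n), h(b, n), h(b, branch(3, n, n)))

Decompose branch/3: f(h(b, branch(3, X1, X1)), n) = f(M, n),  h(b, n) = h(b, X1),  M = Y1.
Decompose f/2: h(b, branch(3, X1, X1)) = M,  n = n.
Bind M := h(b, branch(3, X1, X1)); substituting into the one remaining equation that mentions M gives: h(b, branch(3, X1, X1)) = Y1.
Delete trivial equation n = n.
Decompose h/2: b = b,  n = X1.
Delete trivial equation b = b.
Bind X1 := n; substituting into the remaining equation gives: h(b, branch(3, n, n)) = Y1. Substituting into the earlier binding gives M := h(b, branch(3, n, n)).
Bind Y1 := h(b, branch(3, n, n)).
Applying the MGU to either side gives branch(f(h(b, branch(3, n, n)), n), h(b, n), h(b, branch(3, n, n))).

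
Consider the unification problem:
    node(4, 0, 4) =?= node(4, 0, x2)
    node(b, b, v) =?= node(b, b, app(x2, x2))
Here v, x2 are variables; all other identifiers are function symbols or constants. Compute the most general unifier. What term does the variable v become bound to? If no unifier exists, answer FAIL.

Decompose node/3: 4 =?= 4,  0 =?= 0,  4 =?= x2.
Delete trivial equation 4 =?= 4.
Delete trivial equation 0 =?= 0.
Bind x2 := 4; substituting into the remaining equation gives: node(b, b, v) =?= node(b, b, app(4, 4)).
Decompose node/3: b =?= b,  b =?= b,  v =?= app(4, 4).
Delete trivial equation b =?= b.
Delete trivial equation b =?= b.
Bind v := app(4, 4).
MGU = { x2 ↦ 4, v ↦ app(4, 4) }, so v ↦ app(4, 4).

app(4, 4)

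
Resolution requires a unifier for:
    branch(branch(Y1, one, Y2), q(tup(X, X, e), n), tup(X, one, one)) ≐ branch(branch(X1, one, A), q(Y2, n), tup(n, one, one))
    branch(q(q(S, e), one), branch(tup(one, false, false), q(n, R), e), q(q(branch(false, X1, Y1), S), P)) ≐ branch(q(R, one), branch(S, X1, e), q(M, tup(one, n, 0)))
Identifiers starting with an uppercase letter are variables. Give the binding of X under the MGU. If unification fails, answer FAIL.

n

Decompose branch/3: branch(Y1, one, Y2) ≐ branch(X1, one, A),  q(tup(X, X, e), n) ≐ q(Y2, n),  tup(X, one, one) ≐ tup(n, one, one).
Decompose branch/3: Y1 ≐ X1,  one ≐ one,  Y2 ≐ A.
Bind Y1 := X1; substituting into the one remaining equation that mentions Y1 gives: branch(q(q(S, e), one), branch(tup(one, false, false), q(n, R), e), q(q(branch(false, X1, X1), S), P)) ≐ branch(q(R, one), branch(S, X1, e), q(M, tup(one, n, 0))).
Delete trivial equation one ≐ one.
Bind Y2 := A; substituting into the one remaining equation that mentions Y2 gives: q(tup(X, X, e), n) ≐ q(A, n).
Decompose q/2: tup(X, X, e) ≐ A,  n ≐ n.
Bind A := tup(X, X, e); no other remaining equation mentions A. Substituting into the earlier binding gives Y2 := tup(X, X, e).
Delete trivial equation n ≐ n.
Decompose tup/3: X ≐ n,  one ≐ one,  one ≐ one.
Bind X := n; no other remaining equation mentions X. Substituting into the earlier bindings gives Y2 := tup(n, n, e), A := tup(n, n, e).
Delete trivial equation one ≐ one.
Delete trivial equation one ≐ one.
Decompose branch/3: q(q(S, e), one) ≐ q(R, one),  branch(tup(one, false, false), q(n, R), e) ≐ branch(S, X1, e),  q(q(branch(false, X1, X1), S), P) ≐ q(M, tup(one, n, 0)).
Decompose q/2: q(S, e) ≐ R,  one ≐ one.
Bind R := q(S, e); substituting into the one remaining equation that mentions R gives: branch(tup(one, false, false), q(n, q(S, e)), e) ≐ branch(S, X1, e).
Delete trivial equation one ≐ one.
Decompose branch/3: tup(one, false, false) ≐ S,  q(n, q(S, e)) ≐ X1,  e ≐ e.
Bind S := tup(one, false, false); substituting into the 2 remaining equations that mention S gives: q(n, q(tup(one, false, false), e)) ≐ X1,  q(q(branch(false, X1, X1), tup(one, false, false)), P) ≐ q(M, tup(one, n, 0)). Substituting into the earlier binding gives R := q(tup(one, false, false), e).
Bind X1 := q(n, q(tup(one, false, false), e)); substituting into the one remaining equation that mentions X1 gives: q(q(branch(false, q(n, q(tup(one, false, false), e)), q(n, q(tup(one, false, false), e))), tup(one, false, false)), P) ≐ q(M, tup(one, n, 0)). Substituting into the earlier binding gives Y1 := q(n, q(tup(one, false, false), e)).
Delete trivial equation e ≐ e.
Decompose q/2: q(branch(false, q(n, q(tup(one, false, false), e)), q(n, q(tup(one, false, false), e))), tup(one, false, false)) ≐ M,  P ≐ tup(one, n, 0).
Bind M := q(branch(false, q(n, q(tup(one, false, false), e)), q(n, q(tup(one, false, false), e))), tup(one, false, false)); no other remaining equation mentions M.
Bind P := tup(one, n, 0).
MGU = { Y1 ↦ q(n, q(tup(one, false, false), e)), Y2 ↦ tup(n, n, e), A ↦ tup(n, n, e), X ↦ n, R ↦ q(tup(one, false, false), e), S ↦ tup(one, false, false), X1 ↦ q(n, q(tup(one, false, false), e)), M ↦ q(branch(false, q(n, q(tup(one, false, false), e)), q(n, q(tup(one, false, false), e))), tup(one, false, false)), P ↦ tup(one, n, 0) }, so X ↦ n.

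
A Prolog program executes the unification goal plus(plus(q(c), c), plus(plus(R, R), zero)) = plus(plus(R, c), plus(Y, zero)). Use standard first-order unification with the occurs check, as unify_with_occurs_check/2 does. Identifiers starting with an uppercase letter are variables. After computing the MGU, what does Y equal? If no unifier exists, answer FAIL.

plus(q(c), q(c))

Decompose plus/2: plus(q(c), c) = plus(R, c),  plus(plus(R, R), zero) = plus(Y, zero).
Decompose plus/2: q(c) = R,  c = c.
Bind R := q(c); substituting into the one remaining equation that mentions R gives: plus(plus(q(c), q(c)), zero) = plus(Y, zero).
Delete trivial equation c = c.
Decompose plus/2: plus(q(c), q(c)) = Y,  zero = zero.
Bind Y := plus(q(c), q(c)); no other remaining equation mentions Y.
Delete trivial equation zero = zero.
MGU = { R = q(c), Y = plus(q(c), q(c)) }, so Y = plus(q(c), q(c)).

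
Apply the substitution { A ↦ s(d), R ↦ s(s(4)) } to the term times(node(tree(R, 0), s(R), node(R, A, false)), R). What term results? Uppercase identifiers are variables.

Replace each occurrence of A with s(d).
Replace each occurrence of R with s(s(4)).
Result: times(node(tree(s(s(4)), 0), s(s(s(4))), node(s(s(4)), s(d), false)), s(s(4))).

times(node(tree(s(s(4)), 0), s(s(s(4))), node(s(s(4)), s(d), false)), s(s(4)))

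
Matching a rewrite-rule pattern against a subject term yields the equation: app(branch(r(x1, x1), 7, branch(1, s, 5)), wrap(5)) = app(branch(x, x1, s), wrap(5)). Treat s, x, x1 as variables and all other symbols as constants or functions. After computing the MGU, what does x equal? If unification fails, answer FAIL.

Decompose app/2: branch(r(x1, x1), 7, branch(1, s, 5)) = branch(x, x1, s),  wrap(5) = wrap(5).
Decompose branch/3: r(x1, x1) = x,  7 = x1,  branch(1, s, 5) = s.
Bind x := r(x1, x1); no other remaining equation mentions x.
Bind x1 := 7; no other remaining equation mentions x1. Substituting into the earlier binding gives x := r(7, 7).
Occurs check fails: s occurs in branch(1, s, 5); the equation s = branch(1, s, 5) has no finite solution.

FAIL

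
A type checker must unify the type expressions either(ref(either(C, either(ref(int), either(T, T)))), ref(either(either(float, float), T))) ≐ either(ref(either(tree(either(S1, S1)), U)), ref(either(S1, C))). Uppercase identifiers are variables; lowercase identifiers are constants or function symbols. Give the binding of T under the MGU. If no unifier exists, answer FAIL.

tree(either(either(float, float), either(float, float)))

Decompose either/2: ref(either(C, either(ref(int), either(T, T)))) ≐ ref(either(tree(either(S1, S1)), U)),  ref(either(either(float, float), T)) ≐ ref(either(S1, C)).
Decompose ref/1: either(C, either(ref(int), either(T, T))) ≐ either(tree(either(S1, S1)), U).
Decompose either/2: C ≐ tree(either(S1, S1)),  either(ref(int), either(T, T)) ≐ U.
Bind C := tree(either(S1, S1)); substituting into the one remaining equation that mentions C gives: ref(either(either(float, float), T)) ≐ ref(either(S1, tree(either(S1, S1)))).
Bind U := either(ref(int), either(T, T)); no other remaining equation mentions U.
Decompose ref/1: either(either(float, float), T) ≐ either(S1, tree(either(S1, S1))).
Decompose either/2: either(float, float) ≐ S1,  T ≐ tree(either(S1, S1)).
Bind S1 := either(float, float); substituting into the remaining equation gives: T ≐ tree(either(either(float, float), either(float, float))). Substituting into the earlier binding gives C := tree(either(either(float, float), either(float, float))).
Bind T := tree(either(either(float, float), either(float, float))). Substituting into the earlier binding gives U := either(ref(int), either(tree(either(either(float, float), either(float, float))), tree(either(either(float, float), either(float, float))))).
MGU = { C ↦ tree(either(either(float, float), either(float, float))), U ↦ either(ref(int), either(tree(either(either(float, float), either(float, float))), tree(either(either(float, float), either(float, float))))), S1 ↦ either(float, float), T ↦ tree(either(either(float, float), either(float, float))) }, so T ↦ tree(either(either(float, float), either(float, float))).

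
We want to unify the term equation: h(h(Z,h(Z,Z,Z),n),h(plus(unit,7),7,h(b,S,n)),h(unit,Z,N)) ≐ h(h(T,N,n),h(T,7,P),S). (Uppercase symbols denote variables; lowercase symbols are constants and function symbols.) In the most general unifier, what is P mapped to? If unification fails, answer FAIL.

h(b,h(unit,plus(unit,7),h(plus(unit,7),plus(unit,7),plus(unit,7))),n)

Decompose h/3: h(Z,h(Z,Z,Z),n) ≐ h(T,N,n),  h(plus(unit,7),7,h(b,S,n)) ≐ h(T,7,P),  h(unit,Z,N) ≐ S.
Decompose h/3: Z ≐ T,  h(Z,Z,Z) ≐ N,  n ≐ n.
Bind Z := T; substituting into the 2 remaining equations that mention Z gives: h(T,T,T) ≐ N,  h(unit,T,N) ≐ S.
Bind N := h(T,T,T); substituting into the one remaining equation that mentions N gives: h(unit,T,h(T,T,T)) ≐ S.
Delete trivial equation n ≐ n.
Decompose h/3: plus(unit,7) ≐ T,  7 ≐ 7,  h(b,S,n) ≐ P.
Bind T := plus(unit,7); substituting into the one remaining equation that mentions T gives: h(unit,plus(unit,7),h(plus(unit,7),plus(unit,7),plus(unit,7))) ≐ S. Substituting into the earlier bindings gives Z := plus(unit,7), N := h(plus(unit,7),plus(unit,7),plus(unit,7)).
Delete trivial equation 7 ≐ 7.
Bind P := h(b,S,n); no other remaining equation mentions P.
Bind S := h(unit,plus(unit,7),h(plus(unit,7),plus(unit,7),plus(unit,7))). Substituting into the earlier binding gives P := h(b,h(unit,plus(unit,7),h(plus(unit,7),plus(unit,7),plus(unit,7))),n).
MGU = { Z ↦ plus(unit,7), N ↦ h(plus(unit,7),plus(unit,7),plus(unit,7)), T ↦ plus(unit,7), P ↦ h(b,h(unit,plus(unit,7),h(plus(unit,7),plus(unit,7),plus(unit,7))),n), S ↦ h(unit,plus(unit,7),h(plus(unit,7),plus(unit,7),plus(unit,7))) }, so P ↦ h(b,h(unit,plus(unit,7),h(plus(unit,7),plus(unit,7),plus(unit,7))),n).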